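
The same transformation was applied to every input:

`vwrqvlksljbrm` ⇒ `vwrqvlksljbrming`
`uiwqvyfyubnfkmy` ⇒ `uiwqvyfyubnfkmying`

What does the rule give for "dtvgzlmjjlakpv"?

Looking at the pairs, the operation is to append "ing".
For "dtvgzlmjjlakpv" the result is "dtvgzlmjjlakpving".

dtvgzlmjjlakpving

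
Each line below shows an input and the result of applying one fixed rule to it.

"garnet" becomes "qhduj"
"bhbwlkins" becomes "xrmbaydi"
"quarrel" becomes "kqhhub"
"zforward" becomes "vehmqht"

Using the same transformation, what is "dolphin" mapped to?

Each output is the input with this applied: delete the first character, then shift every letter 10 places backward in the alphabet (wrapping around).
Working it through for "dolphin": intermediate "olphin", final "ebfxyd".

ebfxyd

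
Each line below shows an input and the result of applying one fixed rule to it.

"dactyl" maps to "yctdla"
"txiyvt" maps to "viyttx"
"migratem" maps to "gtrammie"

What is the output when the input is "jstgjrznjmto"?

Rule — take characters alternately from the front and the back (1st, last, 2nd, 2nd-last, ...), then swap the front and back halves of the string.
So "jstgjrznjmto" becomes "gjjnrzjosttm".

gjjnrzjosttm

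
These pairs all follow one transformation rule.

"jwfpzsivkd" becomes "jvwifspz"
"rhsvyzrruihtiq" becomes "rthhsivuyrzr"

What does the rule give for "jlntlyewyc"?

jwlenytl

Looking at the pairs, the operation is to delete the last 2 characters, then take characters alternately from the front and the back (1st, last, 2nd, 2nd-last, ...).
"jlntlyewyc" → "jwlenytl".
(Check on "jwfpzsivkd": → "jwfpzsiv" → "jvwifspz" ✓)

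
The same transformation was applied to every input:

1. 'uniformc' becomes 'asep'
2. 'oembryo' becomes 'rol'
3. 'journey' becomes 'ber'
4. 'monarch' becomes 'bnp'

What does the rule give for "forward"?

bje

What's happening: keep every other character starting from the second (positions 2nd, 4th, 6th, ...), then shift every letter 13 places forward in the alphabet (wrapping around) — i.e. ROT13.
Working it through for "forward": intermediate "owr", final "bje".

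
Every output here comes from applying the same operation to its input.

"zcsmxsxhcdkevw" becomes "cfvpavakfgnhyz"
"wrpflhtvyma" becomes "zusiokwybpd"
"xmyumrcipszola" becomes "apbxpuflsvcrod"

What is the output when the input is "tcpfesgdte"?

wfsihvjgwh

Rule — shift every letter 3 places forward in the alphabet (wrapping around).
On "tcpfesgdte" that produces "wfsihvjgwh".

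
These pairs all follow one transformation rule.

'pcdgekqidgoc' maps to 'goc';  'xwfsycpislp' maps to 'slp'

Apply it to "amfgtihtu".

htu

The pattern: keep only the last 3 characters.
Doing the same to "amfgtihtu": "htu".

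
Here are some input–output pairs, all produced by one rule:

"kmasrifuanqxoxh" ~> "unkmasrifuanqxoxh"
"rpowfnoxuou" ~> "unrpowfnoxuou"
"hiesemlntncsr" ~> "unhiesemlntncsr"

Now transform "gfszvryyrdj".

ungfszvryyrdj

The pattern: prepend "un".
"gfszvryyrdj" → "ungfszvryyrdj".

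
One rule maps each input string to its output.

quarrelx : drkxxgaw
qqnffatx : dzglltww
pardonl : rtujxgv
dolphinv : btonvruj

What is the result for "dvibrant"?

ztgxhobj

Looking at the pairs, the operation is to reverse the string, then shift every letter 6 places forward in the alphabet (wrapping around).
Starting from "dvibrant": after the first operation, "tnarbivd"; after the second, "ztgxhobj".
(Check on "qqnffatx": → "xtaffnqq" → "dzglltww" ✓)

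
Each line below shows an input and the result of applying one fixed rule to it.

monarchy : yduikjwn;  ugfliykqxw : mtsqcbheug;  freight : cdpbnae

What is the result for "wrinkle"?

ghasnej

The pattern: shift every letter 4 places backward in the alphabet (wrapping around), then move the last 3 characters to the front (rotate right by 3).
For "wrinkle" the result is "ghasnej".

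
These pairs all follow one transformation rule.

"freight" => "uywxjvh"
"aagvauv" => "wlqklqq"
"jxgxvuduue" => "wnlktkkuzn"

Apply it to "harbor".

The rule is to shift every letter 10 places backward in the alphabet (wrapping around), then move the first 2 characters to the end (rotate left by 2).
"harbor" → "xqhreh" → "hrehxq".

hrehxq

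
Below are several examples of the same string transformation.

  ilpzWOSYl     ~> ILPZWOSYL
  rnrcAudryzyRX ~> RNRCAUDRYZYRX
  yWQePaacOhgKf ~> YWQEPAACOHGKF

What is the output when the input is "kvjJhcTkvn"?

KVJJHCTKVN

Each output is the input with this applied: convert every letter to uppercase.
Applying that to "kvjJhcTkvn" gives "KVJJHCTKVN".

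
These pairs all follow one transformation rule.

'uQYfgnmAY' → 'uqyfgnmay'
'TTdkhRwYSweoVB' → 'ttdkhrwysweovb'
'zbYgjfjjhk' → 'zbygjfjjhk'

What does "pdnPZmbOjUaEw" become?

pdnpzmbojuaew

The transformation: convert every letter to lowercase.
Applying that to "pdnPZmbOjUaEw" gives "pdnpzmbojuaew".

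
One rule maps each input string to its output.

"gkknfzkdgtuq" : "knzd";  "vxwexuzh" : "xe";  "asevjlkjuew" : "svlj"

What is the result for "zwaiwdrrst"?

The transformation: delete the last 3 characters, then keep every other character starting from the second (positions 2nd, 4th, 6th, ...).
"zwaiwdrrst" → "wid".

wid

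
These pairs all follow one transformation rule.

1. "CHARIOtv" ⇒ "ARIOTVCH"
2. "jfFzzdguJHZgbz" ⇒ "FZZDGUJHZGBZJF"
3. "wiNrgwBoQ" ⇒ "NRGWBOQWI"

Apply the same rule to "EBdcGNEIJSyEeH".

The transformation: move the first 2 characters to the end (rotate left by 2), then convert every letter to uppercase.
On "EBdcGNEIJSyEeH": the first step gives "dcGNEIJSyEeHEB", and the second then gives "DCGNEIJSYEEHEB".
(Check on "wiNrgwBoQ": → "NrgwBoQwi" → "NRGWBOQWI" ✓)

DCGNEIJSYEEHEB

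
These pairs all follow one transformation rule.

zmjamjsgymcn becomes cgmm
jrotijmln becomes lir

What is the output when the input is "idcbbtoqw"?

The pattern: reverse the string, then keep one character in every 3, starting at position 2 (positions 2nd, 5th, 8th, ...).
Starting from "idcbbtoqw": after the first operation, "wqotbbcdi"; after the second, "qbd".

qbd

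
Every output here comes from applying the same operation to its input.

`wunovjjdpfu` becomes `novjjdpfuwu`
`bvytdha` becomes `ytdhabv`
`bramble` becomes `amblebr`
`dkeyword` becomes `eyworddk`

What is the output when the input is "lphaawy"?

haawylp

The transformation: move the first 2 characters to the end (rotate left by 2).
On "lphaawy" that produces "haawylp".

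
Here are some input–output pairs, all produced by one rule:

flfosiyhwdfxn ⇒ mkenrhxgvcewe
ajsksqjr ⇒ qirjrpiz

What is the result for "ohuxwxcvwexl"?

The pattern: shift every letter 1 place backward in the alphabet (wrapping around), then swap the first and last characters.
Working it through for "ohuxwxcvwexl": intermediate "ngtwvwbuvdwk", final "kgtwvwbuvdwn".
(Check on "ajsksqjr": → "zirjrpiq" → "qirjrpiz" ✓)

kgtwvwbuvdwn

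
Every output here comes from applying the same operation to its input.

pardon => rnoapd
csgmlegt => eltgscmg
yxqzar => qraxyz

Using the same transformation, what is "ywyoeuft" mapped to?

uetfwyoy

The transformation: swap each adjacent pair of characters (1↔2, 3↔4, ...), then swap the front and back halves of the string.
Applying both steps to "ywyoeuft": "wyoyuetf", then "uetfwyoy".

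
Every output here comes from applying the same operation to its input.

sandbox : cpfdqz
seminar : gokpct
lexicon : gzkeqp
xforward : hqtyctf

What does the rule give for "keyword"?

gayqtf

Rule — delete the first character, then shift every letter 2 places forward in the alphabet (wrapping around).
On "keyword": the first step gives "eyword", and the second then gives "gayqtf".
(Check on "seminar": → "eminar" → "gokpct" ✓)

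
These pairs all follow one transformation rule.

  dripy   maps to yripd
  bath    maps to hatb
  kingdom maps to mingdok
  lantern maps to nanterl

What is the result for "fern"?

nerf

The rule is to swap the first and last characters.
For "fern" the result is "nerf".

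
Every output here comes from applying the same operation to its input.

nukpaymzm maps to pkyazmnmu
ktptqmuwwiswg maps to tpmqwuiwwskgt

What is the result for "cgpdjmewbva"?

dpmjwevbcag

The rule is to move the first 2 characters to the end (rotate left by 2), then swap each adjacent pair of characters (1↔2, 3↔4, ...).
So "cgpdjmewbva" becomes "dpmjwevbcag".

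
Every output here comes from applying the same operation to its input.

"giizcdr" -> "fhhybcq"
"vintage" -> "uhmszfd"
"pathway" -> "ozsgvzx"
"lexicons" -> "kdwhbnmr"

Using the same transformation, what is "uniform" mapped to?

Each output is the input with this applied: shift every letter 1 place backward in the alphabet (wrapping around).
On "uniform" that produces "tmhenql".

tmhenql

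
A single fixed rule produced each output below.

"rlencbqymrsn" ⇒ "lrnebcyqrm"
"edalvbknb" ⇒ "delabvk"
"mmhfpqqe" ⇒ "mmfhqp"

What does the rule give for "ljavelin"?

In each case the input is transformed by: delete the last 2 characters, then swap each adjacent pair of characters (1↔2, 3↔4, ...).
Applying both steps to "ljavelin": "ljavel", then "jlvale".

jlvale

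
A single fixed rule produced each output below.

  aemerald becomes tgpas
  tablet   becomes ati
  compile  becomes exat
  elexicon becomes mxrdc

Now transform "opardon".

gsdc

The rule is to shift every letter 11 places backward in the alphabet (wrapping around), then delete the first 3 characters.
Applying both steps to "opardon": "depgsdc", then "gsdc".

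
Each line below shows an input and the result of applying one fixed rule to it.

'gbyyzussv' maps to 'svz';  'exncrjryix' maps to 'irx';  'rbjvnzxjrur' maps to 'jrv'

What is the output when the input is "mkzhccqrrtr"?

The pattern: sort the characters into alphabetical order, then keep one character in every 3, starting at position 3 (positions 3rd, 6th, 9th, ...).
Starting from "mkzhccqrrtr": after the first operation, "cchkmqrrrtz"; after the second, "hqr".
(Check on "rbjvnzxjrur": → "bjjnrrruvxz" → "jrv" ✓)

hqr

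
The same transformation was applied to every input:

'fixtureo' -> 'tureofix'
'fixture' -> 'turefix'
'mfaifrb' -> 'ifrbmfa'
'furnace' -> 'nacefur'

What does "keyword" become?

Looking at the pairs, the operation is to move the first 3 characters to the end (rotate left by 3).
So "keyword" becomes "wordkey".

wordkey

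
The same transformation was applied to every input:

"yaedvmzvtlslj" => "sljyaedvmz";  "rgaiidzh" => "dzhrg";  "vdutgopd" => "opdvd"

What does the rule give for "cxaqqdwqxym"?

The transformation: move the last 3 characters to the front (rotate right by 3), then delete the last 3 characters.
Working it through for "cxaqqdwqxym": intermediate "xymcxaqqdwq", final "xymcxaqq".

xymcxaqq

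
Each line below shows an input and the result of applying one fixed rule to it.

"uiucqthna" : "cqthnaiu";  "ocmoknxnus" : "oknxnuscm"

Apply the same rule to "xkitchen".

tchenki

Each output is the input with this applied: delete the first character, then move the first 2 characters to the end (rotate left by 2).
"xkitchen" → "kitchen" → "tchenki".
(Check on "uiucqthna": → "iucqthna" → "cqthnaiu" ✓)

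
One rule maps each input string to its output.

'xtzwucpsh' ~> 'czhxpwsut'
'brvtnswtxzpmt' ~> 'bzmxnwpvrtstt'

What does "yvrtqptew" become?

Rule — sort the characters into alphabetical order, then take characters alternately from the front and the back (1st, last, 2nd, 2nd-last, ...).
Applying both steps to "yvrtqptew": "epqrttvwy", then "eypwqvrtt".

eypwqvrtt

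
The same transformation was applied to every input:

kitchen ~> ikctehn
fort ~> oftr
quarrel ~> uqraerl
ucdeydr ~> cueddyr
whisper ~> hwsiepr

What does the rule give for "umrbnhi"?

mubrhni

What's happening: swap each adjacent pair of characters (1↔2, 3↔4, ...).
"umrbnhi" → "mubrhni".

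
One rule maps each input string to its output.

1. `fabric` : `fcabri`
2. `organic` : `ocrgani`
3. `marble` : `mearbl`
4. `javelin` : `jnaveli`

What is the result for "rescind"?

What's happening: swap the first and last characters, then move the last character to the front.
So "rescind" becomes "rdescin".

rdescin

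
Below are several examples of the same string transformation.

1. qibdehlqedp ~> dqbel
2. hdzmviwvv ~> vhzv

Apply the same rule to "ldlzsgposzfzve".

vllspsf

What's happening: move the last 3 characters to the front (rotate right by 3), then keep every other character starting from the second (positions 2nd, 4th, 6th, ...).
Working it through for "ldlzsgposzfzve": intermediate "zveldlzsgposzf", final "vllspsf".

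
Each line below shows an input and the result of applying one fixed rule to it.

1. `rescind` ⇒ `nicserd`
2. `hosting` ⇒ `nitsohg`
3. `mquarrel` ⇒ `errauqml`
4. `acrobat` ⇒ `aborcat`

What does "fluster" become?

Looking at the pairs, the operation is to move the last character to the front, then reverse the string.
Starting from "fluster": after the first operation, "rfluste"; after the second, "etsulfr".

etsulfr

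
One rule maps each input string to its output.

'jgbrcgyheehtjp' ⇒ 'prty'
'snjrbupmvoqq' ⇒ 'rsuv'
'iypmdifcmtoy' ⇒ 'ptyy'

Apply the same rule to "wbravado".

The rule is to sort the characters into alphabetical order, then keep only the last 4 characters.
Doing the same to "wbravado": "orvw".

orvw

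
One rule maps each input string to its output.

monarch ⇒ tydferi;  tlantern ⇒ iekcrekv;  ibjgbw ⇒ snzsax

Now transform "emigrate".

kvvdzxir

What's happening: move the last 2 characters to the front (rotate right by 2), then shift every letter 9 places backward in the alphabet (wrapping around).
Working it through for "emigrate": intermediate "teemigra", final "kvvdzxir".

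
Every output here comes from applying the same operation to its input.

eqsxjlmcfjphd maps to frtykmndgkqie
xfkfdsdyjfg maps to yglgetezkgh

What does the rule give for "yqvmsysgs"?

Looking at the pairs, the operation is to shift every letter 1 place forward in the alphabet (wrapping around).
So "yqvmsysgs" becomes "zrwntztht".

zrwntztht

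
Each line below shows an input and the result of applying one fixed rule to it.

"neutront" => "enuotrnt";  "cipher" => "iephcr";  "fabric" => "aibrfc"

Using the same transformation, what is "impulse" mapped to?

In each case the input is transformed by: take characters alternately from the front and the back (1st, last, 2nd, 2nd-last, ...), then move the first 2 characters to the end (rotate left by 2).
Starting from "impulse": after the first operation, "iemsplu"; after the second, "mspluie".

mspluie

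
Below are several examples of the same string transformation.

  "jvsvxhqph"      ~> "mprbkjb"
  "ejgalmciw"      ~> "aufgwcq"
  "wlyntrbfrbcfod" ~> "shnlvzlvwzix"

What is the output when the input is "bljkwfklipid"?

In each case the input is transformed by: shift every letter 6 places backward in the alphabet (wrapping around), then delete the first 2 characters.
For "bljkwfklipid", step one produces "vfdeqzefcjcx"; step two turns that into "deqzefcjcx".

deqzefcjcx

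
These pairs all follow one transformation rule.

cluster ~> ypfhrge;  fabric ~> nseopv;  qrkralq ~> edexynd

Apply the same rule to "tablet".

ngyogr

What's happening: swap each adjacent pair of characters (1↔2, 3↔4, ...), then shift every letter 13 places forward in the alphabet (wrapping around) — i.e. ROT13.
Starting from "tablet": after the first operation, "atlbte"; after the second, "ngyogr".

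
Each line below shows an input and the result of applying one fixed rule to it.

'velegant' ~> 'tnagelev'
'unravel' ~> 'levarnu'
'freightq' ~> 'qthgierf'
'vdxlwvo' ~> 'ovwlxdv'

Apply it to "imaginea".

aenigami

Rule — reverse the string.
On "imaginea" that produces "aenigami".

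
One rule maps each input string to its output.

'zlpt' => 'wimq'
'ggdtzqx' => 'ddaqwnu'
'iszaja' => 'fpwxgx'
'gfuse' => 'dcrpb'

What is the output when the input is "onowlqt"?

lkltinq

Looking at the pairs, the operation is to shift every letter 3 places backward in the alphabet (wrapping around).
Applying that to "onowlqt" gives "lkltinq".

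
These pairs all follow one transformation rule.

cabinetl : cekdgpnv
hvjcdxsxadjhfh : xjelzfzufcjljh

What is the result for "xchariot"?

ezcjktvq

What's happening: shift every letter 2 places forward in the alphabet (wrapping around), then swap each adjacent pair of characters (1↔2, 3↔4, ...).
"xchariot" → "zejctkqv" → "ezcjktvq".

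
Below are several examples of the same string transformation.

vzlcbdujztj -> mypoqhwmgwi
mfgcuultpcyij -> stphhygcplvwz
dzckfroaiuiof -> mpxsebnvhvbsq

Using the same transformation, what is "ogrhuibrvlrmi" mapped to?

Each output is the input with this applied: move the first character to the end, then shift every letter 13 places forward in the alphabet (wrapping around) — i.e. ROT13.
Working it through for "ogrhuibrvlrmi": intermediate "grhuibrvlrmio", final "teuhvoeiyezvb".
(Check on "vzlcbdujztj": → "zlcbdujztjv" → "mypoqhwmgwi" ✓)

teuhvoeiyezvb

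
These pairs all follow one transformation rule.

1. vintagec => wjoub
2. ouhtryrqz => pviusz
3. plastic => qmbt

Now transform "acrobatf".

bdspc

The transformation: delete the last 3 characters, then shift every letter 1 place forward in the alphabet (wrapping around).
Applying that to "acrobatf" gives "bdspc".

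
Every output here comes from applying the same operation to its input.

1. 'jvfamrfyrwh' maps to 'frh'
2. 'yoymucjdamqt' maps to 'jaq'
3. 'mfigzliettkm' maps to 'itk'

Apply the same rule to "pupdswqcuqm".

The transformation: keep every other character starting from the first (positions 1st, 3rd, 5th, ...), then keep only the last 3 characters.
"pupdswqcuqm" → "ppsqum" → "qum".
(Check on "jvfamrfyrwh": → "jfmfrh" → "frh" ✓)

qum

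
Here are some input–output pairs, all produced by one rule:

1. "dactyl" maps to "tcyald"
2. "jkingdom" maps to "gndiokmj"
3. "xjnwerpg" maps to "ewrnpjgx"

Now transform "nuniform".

The pattern: swap the front and back halves of the string, then take characters alternately from the front and the back (1st, last, 2nd, 2nd-last, ...).
For "nuniform", step one produces "formnuni"; step two turns that into "fionrumn".

fionrumn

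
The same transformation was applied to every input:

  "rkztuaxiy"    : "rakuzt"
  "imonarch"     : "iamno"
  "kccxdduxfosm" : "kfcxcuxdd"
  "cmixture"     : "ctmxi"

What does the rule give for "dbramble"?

In each case the input is transformed by: delete the last 3 characters, then take characters alternately from the front and the back (1st, last, 2nd, 2nd-last, ...).
Applying both steps to "dbramble": "dbram", then "dmbar".

dmbar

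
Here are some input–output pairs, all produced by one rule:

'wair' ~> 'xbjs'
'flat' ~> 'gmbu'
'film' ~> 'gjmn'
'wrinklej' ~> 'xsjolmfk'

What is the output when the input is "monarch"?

Looking at the pairs, the operation is to shift every letter 1 place forward in the alphabet (wrapping around).
So "monarch" becomes "npobsdi".

npobsdi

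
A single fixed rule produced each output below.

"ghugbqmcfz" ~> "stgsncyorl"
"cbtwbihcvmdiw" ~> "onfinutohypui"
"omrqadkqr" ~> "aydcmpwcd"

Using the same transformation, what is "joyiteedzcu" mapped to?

The transformation: shift every letter 12 places forward in the alphabet (wrapping around).
Applying that to "joyiteedzcu" gives "vakufqqplog".

vakufqqplog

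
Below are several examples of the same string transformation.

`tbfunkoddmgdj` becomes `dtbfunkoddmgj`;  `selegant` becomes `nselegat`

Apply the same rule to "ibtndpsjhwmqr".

qibtndpsjhwmr

The rule is to move the last character to the front, then swap the first and last characters.
Working it through for "ibtndpsjhwmqr": intermediate "ribtndpsjhwmq", final "qibtndpsjhwmr".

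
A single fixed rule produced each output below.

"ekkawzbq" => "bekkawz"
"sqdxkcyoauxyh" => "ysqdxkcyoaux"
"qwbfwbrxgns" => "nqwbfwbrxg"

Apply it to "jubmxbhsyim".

The transformation: delete the last character, then move the last character to the front.
For "jubmxbhsyim", step one produces "jubmxbhsyi"; step two turns that into "ijubmxbhsy".

ijubmxbhsy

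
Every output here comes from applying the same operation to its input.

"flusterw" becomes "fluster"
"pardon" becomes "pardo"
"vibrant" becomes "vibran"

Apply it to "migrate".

What's happening: delete the last character.
Applying that to "migrate" gives "migrat".

migrat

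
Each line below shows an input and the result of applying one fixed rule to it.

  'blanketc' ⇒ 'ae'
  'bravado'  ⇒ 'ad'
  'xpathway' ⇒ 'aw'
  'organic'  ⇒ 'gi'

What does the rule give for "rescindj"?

What's happening: keep one character in every 3, starting at position 3 (positions 3rd, 6th, 9th, ...).
For "rescindj" the result is "sn".

sn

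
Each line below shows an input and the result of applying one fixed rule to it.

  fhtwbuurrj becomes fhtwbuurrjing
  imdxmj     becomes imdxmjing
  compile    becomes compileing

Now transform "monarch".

monarching

In each case the input is transformed by: append "ing".
"monarch" → "monarching".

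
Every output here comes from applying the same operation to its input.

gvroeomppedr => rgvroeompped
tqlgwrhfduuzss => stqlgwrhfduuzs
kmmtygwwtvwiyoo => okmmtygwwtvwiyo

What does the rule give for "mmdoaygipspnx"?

What's happening: move the last character to the front.
Applying that to "mmdoaygipspnx" gives "xmmdoaygipspn".

xmmdoaygipspn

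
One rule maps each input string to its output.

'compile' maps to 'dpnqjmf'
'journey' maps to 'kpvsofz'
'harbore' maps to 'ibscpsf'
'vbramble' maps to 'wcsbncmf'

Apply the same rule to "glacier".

The transformation: shift every letter 1 place forward in the alphabet (wrapping around).
For "glacier" the result is "hmbdjfs".

hmbdjfs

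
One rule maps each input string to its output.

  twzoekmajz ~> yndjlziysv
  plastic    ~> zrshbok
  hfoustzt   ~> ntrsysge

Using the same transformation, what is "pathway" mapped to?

sgvzxoz

In each case the input is transformed by: move the first 2 characters to the end (rotate left by 2), then shift every letter 1 place backward in the alphabet (wrapping around).
Applying that to "pathway" gives "sgvzxoz".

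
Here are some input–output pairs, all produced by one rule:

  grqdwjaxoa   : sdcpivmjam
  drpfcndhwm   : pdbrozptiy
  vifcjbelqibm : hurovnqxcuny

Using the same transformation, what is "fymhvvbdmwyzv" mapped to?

What's happening: shift every letter 12 places forward in the alphabet (wrapping around).
On "fymhvvbdmwyzv" that produces "rkythhnpyiklh".

rkythhnpyiklh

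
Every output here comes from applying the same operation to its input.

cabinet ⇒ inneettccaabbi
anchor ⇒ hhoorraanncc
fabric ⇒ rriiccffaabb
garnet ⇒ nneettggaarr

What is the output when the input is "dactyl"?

ttyyllddaacc

Looking at the pairs, the operation is to double every character, then swap the front and back halves of the string.
Working it through for "dactyl": intermediate "ddaaccttyyll", final "ttyyllddaacc".
(Check on "anchor": → "aanncchhoorr" → "hhoorraanncc" ✓)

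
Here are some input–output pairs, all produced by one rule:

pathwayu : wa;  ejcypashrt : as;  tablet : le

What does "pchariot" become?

What's happening: swap the front and back halves of the string, then keep only the first 2 characters.
On "pchariot": the first step gives "riotpcha", and the second then gives "ri".

ri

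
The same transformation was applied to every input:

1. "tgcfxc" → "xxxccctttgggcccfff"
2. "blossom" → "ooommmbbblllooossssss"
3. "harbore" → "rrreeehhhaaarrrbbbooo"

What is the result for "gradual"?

In each case the input is transformed by: move the last 2 characters to the front (rotate right by 2), then repeat every character 3 times.
On "gradual": the first step gives "algradu", and the second then gives "aaalllgggrrraaaddduuu".

aaalllgggrrraaaddduuu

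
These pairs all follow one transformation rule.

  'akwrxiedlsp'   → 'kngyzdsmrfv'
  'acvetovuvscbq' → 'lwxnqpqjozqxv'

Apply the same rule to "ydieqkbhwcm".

hxrcwflzdyt

The rule is to reverse the string, then shift every letter 5 places backward in the alphabet (wrapping around).
Applying that to "ydieqkbhwcm" gives "hxrcwflzdyt".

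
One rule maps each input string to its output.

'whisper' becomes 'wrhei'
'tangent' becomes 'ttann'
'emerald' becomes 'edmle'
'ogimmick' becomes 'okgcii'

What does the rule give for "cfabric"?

The transformation: take characters alternately from the front and the back (1st, last, 2nd, 2nd-last, ...), then delete the last 2 characters.
For "cfabric", step one produces "ccfiarb"; step two turns that into "ccfia".

ccfia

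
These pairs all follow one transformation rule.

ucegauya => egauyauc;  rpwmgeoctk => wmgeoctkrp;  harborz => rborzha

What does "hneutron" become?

Each output is the input with this applied: move the first 2 characters to the end (rotate left by 2).
For "hneutron" the result is "eutronhn".

eutronhn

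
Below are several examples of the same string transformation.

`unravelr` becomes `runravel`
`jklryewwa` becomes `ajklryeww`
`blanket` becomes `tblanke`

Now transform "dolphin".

Rule — move the last character to the front.
On "dolphin" that produces "ndolphi".

ndolphi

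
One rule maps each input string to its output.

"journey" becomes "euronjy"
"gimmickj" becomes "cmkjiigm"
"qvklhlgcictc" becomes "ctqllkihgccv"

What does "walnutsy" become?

awutsnly

In each case the input is transformed by: sort the characters into reverse alphabetical order, then swap the first and last characters.
"walnutsy" → "ywutsnla" → "awutsnly".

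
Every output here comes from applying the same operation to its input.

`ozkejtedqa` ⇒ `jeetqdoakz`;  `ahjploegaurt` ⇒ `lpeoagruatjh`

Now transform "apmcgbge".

gcgbaemp

Each output is the input with this applied: move the first 3 characters to the end (rotate left by 3), then swap each adjacent pair of characters (1↔2, 3↔4, ...).
"apmcgbge" → "cgbgeapm" → "gcgbaemp".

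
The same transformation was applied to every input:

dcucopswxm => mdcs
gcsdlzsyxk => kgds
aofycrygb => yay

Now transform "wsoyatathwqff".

fwyaw

Looking at the pairs, the operation is to keep one character in every 3, starting at position 1 (positions 1st, 4th, 7th, ...), then move the last character to the front.
"wsoyatathwqff" → "wyawf" → "fwyaw".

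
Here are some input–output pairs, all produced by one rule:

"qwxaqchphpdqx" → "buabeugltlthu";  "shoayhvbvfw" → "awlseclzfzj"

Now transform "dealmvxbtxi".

Rule — shift every letter 4 places forward in the alphabet (wrapping around), then move the last character to the front.
Starting from "dealmvxbtxi": after the first operation, "hiepqzbfxbm"; after the second, "mhiepqzbfxb".
(Check on "shoayhvbvfw": → "wlseclzfzja" → "awlseclzfzj" ✓)

mhiepqzbfxb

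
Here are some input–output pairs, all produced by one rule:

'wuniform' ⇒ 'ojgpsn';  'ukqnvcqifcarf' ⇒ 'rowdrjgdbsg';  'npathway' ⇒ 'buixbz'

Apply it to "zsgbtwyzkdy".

What's happening: shift every letter 1 place forward in the alphabet (wrapping around), then delete the first 2 characters.
On "zsgbtwyzkdy": the first step gives "athcuxzalez", and the second then gives "hcuxzalez".

hcuxzalez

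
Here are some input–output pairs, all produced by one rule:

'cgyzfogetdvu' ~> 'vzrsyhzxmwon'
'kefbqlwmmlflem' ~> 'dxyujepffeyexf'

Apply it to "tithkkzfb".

mbmaddsyu

The transformation: shift every letter 7 places backward in the alphabet (wrapping around).
Doing the same to "tithkkzfb": "mbmaddsyu".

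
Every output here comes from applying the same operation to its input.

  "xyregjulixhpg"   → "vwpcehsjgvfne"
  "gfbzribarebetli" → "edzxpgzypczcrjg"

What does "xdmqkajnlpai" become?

Each output is the input with this applied: shift every letter 2 places backward in the alphabet (wrapping around).
Applying that to "xdmqkajnlpai" gives "vbkoiyhljnyg".

vbkoiyhljnyg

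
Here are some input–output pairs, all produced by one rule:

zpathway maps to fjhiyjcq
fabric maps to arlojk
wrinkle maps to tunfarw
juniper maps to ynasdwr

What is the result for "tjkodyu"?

Looking at the pairs, the operation is to shift every letter 9 places forward in the alphabet (wrapping around), then move the last 3 characters to the front (rotate right by 3).
For "tjkodyu", step one produces "cstxmhd"; step two turns that into "mhdcstx".

mhdcstx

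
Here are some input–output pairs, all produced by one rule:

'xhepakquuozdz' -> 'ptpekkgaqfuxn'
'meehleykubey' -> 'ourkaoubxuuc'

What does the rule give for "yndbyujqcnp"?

fdsgzkortdo

Looking at the pairs, the operation is to shift every letter 10 places backward in the alphabet (wrapping around), then reverse the string.
Starting from "yndbyujqcnp": after the first operation, "odtrokzgsdf"; after the second, "fdsgzkortdo".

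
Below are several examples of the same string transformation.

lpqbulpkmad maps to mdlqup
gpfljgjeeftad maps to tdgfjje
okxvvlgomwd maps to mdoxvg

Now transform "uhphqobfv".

In each case the input is transformed by: keep every other character starting from the first (positions 1st, 3rd, 5th, ...), then move the last 2 characters to the front (rotate right by 2).
For "uhphqobfv", step one produces "upqbv"; step two turns that into "bvupq".
(Check on "lpqbulpkmad": → "lqupmd" → "mdlqup" ✓)

bvupq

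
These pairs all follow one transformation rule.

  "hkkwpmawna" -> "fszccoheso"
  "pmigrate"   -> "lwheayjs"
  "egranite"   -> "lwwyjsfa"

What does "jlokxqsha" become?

zsbdgcpik

Looking at the pairs, the operation is to shift every letter 8 places backward in the alphabet (wrapping around), then move the last 2 characters to the front (rotate right by 2).
On "jlokxqsha": the first step gives "bdgcpikzs", and the second then gives "zsbdgcpik".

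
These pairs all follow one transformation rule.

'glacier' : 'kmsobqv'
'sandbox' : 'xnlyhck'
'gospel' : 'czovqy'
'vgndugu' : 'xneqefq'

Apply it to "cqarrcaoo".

The pattern: shift every letter 10 places forward in the alphabet (wrapping around), then move the first 2 characters to the end (rotate left by 2).
"cqarrcaoo" → "makbbmkyy" → "kbbmkyyma".
(Check on "glacier": → "qvkmsob" → "kmsobqv" ✓)

kbbmkyyma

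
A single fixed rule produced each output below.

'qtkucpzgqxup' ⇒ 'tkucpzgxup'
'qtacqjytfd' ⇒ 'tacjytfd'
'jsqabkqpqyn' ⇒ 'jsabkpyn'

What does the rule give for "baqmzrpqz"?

In each case the input is transformed by: remove every "q".
On "baqmzrpqz" that produces "bamzrpz".

bamzrpz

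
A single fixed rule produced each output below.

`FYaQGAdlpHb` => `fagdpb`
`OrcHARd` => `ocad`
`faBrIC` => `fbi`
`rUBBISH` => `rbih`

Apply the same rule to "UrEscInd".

uecn

Each output is the input with this applied: keep every other character starting from the first (positions 1st, 3rd, 5th, ...), then convert every letter to lowercase.
Working it through for "UrEscInd": intermediate "UEcn", final "uecn".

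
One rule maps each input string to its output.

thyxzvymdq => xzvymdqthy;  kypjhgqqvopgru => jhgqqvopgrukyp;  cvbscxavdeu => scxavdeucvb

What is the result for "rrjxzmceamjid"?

xzmceamjidrrj

Rule — move the first 3 characters to the end (rotate left by 3).
Doing the same to "rrjxzmceamjid": "xzmceamjidrrj".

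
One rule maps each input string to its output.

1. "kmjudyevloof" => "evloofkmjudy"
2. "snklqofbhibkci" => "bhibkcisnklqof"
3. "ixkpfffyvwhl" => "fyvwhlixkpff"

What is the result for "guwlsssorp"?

ssorpguwls

The pattern: swap the front and back halves of the string.
Applying that to "guwlsssorp" gives "ssorpguwls".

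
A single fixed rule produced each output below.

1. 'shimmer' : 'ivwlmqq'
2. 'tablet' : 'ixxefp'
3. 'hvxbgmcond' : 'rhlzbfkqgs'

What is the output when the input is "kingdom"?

Rule — move the last 2 characters to the front (rotate right by 2), then shift every letter 4 places forward in the alphabet (wrapping around).
Starting from "kingdom": after the first operation, "omkingd"; after the second, "sqomrkh".

sqomrkh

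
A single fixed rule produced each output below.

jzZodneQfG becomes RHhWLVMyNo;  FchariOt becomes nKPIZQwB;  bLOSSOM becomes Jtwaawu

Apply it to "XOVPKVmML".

Looking at the pairs, the operation is to shift every letter 8 places forward in the alphabet (wrapping around), then flip the case of every letter.
"XOVPKVmML" → "FWDXSDuUT" → "fwdxsdUut".
(Check on "FchariOt": → "NkpizqWb" → "nKPIZQwB" ✓)

fwdxsdUut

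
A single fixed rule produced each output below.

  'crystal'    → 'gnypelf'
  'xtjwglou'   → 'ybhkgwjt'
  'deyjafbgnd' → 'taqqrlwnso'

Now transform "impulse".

yfrvzch

What's happening: shift every letter 13 places forward in the alphabet (wrapping around) — i.e. ROT13, then move the last 3 characters to the front (rotate right by 3).
For "impulse", step one produces "vzchyfr"; step two turns that into "yfrvzch".
(Check on "crystal": → "pelfgny" → "gnypelf" ✓)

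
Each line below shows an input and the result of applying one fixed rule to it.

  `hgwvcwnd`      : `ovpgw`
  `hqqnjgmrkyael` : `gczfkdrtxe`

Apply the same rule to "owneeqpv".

In each case the input is transformed by: delete the first 3 characters, then shift every letter 7 places backward in the alphabet (wrapping around).
"owneeqpv" → "eeqpv" → "xxjio".
(Check on "hqqnjgmrkyael": → "njgmrkyael" → "gczfkdrtxe" ✓)

xxjio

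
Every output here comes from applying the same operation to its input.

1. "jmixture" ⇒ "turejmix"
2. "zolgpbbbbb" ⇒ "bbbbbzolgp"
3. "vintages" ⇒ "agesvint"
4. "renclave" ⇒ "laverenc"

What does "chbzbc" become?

zbcchb

Rule — swap the front and back halves of the string.
Applying that to "chbzbc" gives "zbcchb".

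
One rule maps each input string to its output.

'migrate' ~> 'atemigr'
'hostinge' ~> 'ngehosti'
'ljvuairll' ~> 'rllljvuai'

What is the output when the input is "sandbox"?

boxsand

Rule — move the last 3 characters to the front (rotate right by 3).
Doing the same to "sandbox": "boxsand".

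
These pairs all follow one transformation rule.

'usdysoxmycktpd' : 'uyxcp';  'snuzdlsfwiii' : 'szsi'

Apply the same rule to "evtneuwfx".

enw

Rule — keep one character in every 3, starting at position 1 (positions 1st, 4th, 7th, ...).
Doing the same to "evtneuwfx": "enw".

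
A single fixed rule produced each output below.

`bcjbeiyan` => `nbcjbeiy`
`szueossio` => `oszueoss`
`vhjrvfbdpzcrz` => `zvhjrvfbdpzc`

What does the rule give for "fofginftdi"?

The rule is to move the last character to the front, then delete the last character.
Working it through for "fofginftdi": intermediate "ifofginftd", final "ifofginft".

ifofginft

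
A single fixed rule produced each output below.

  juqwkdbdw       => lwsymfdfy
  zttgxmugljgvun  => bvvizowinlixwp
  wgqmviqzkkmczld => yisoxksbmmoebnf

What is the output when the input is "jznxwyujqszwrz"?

The transformation: shift every letter 2 places forward in the alphabet (wrapping around).
"jznxwyujqszwrz" → "lbpzyawlsubytb".

lbpzyawlsubytb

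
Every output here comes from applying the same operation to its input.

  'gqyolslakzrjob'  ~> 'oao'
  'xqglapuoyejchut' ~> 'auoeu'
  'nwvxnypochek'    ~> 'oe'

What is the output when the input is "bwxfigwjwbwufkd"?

In each case the input is transformed by: keep only the vowels.
"bwxfigwjwbwufkd" → "iu".

iu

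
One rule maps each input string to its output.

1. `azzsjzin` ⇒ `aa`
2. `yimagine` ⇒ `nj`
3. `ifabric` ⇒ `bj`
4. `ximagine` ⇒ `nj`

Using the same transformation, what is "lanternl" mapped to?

The pattern: keep one character in every 3, starting at position 3 (positions 3rd, 6th, 9th, ...), then shift every letter 1 place forward in the alphabet (wrapping around).
On "lanternl": the first step gives "nr", and the second then gives "os".

os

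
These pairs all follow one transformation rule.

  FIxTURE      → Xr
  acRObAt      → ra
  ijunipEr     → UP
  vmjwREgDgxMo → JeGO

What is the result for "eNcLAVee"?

In each case the input is transformed by: flip the case of every letter, then keep one character in every 3, starting at position 3 (positions 3rd, 6th, 9th, ...).
Applying both steps to "eNcLAVee": "EnClavEE", then "Cv".
(Check on "FIxTURE": → "fiXture" → "Xr" ✓)

Cv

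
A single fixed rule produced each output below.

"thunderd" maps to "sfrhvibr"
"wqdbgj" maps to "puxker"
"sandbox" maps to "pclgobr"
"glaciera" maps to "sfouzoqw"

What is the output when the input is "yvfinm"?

wbamjt

Each output is the input with this applied: shift every letter 12 places backward in the alphabet (wrapping around), then move the last 3 characters to the front (rotate right by 3).
Working it through for "yvfinm": intermediate "mjtwba", final "wbamjt".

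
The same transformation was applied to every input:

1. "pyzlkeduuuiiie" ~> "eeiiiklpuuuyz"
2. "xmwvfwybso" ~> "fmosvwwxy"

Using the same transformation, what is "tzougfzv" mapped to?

gotuvzz

The pattern: sort the characters into alphabetical order, then delete the first character.
Working it through for "tzougfzv": intermediate "fgotuvzz", final "gotuvzz".
(Check on "pyzlkeduuuiiie": → "deeiiiklpuuuyz" → "eeiiiklpuuuyz" ✓)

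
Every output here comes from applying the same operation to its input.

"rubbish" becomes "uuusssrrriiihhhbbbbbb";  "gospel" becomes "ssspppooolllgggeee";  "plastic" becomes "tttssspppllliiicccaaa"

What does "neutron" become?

Each output is the input with this applied: repeat every character 3 times, then sort the characters into reverse alphabetical order.
For "neutron", step one produces "nnneeeuuutttrrrooonnn"; step two turns that into "uuutttrrrooonnnnnneee".

uuutttrrrooonnnnnneee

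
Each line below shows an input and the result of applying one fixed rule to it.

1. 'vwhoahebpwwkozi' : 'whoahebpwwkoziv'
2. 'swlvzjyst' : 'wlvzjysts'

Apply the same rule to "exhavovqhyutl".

xhavovqhyutle

What's happening: move the first character to the end.
"exhavovqhyutl" → "xhavovqhyutle".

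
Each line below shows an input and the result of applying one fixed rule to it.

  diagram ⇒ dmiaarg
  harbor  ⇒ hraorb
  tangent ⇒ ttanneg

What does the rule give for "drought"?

dtrhogu

Each output is the input with this applied: take characters alternately from the front and the back (1st, last, 2nd, 2nd-last, ...).
For "drought" the result is "dtrhogu".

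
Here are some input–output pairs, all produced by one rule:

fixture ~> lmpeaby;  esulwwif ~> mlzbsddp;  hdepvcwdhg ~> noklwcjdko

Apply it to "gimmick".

In each case the input is transformed by: shift every letter 7 places forward in the alphabet (wrapping around), then move the last character to the front.
For "gimmick", step one produces "npttpjr"; step two turns that into "rnpttpj".

rnpttpj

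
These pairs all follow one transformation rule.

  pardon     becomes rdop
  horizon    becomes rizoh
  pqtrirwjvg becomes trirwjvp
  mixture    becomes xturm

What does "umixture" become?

ixturu

Rule — swap the first and last characters, then delete the first 2 characters.
Doing the same to "umixture": "ixturu".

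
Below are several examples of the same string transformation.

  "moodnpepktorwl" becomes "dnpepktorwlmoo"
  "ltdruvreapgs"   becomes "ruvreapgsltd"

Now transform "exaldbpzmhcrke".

The pattern: move the first 3 characters to the end (rotate left by 3).
On "exaldbpzmhcrke" that produces "ldbpzmhcrkeexa".

ldbpzmhcrkeexa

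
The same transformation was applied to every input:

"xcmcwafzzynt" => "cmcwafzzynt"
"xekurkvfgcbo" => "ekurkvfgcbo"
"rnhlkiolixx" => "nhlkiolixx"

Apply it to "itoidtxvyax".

Looking at the pairs, the operation is to delete the first character.
Applying that to "itoidtxvyax" gives "toidtxvyax".

toidtxvyax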